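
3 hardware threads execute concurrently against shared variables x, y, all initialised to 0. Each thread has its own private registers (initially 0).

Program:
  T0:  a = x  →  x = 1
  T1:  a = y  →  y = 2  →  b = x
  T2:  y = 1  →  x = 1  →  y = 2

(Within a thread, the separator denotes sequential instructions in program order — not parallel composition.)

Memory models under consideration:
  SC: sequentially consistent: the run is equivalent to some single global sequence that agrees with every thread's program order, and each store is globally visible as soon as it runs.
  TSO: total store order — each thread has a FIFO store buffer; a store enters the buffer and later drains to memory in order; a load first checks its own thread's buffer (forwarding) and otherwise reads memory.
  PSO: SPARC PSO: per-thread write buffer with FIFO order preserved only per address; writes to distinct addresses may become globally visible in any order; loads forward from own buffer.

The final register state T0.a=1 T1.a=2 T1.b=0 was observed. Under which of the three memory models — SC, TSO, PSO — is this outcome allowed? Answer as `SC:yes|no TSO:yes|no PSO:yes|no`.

SC:no TSO:no PSO:yes

outcome vector order: (T0.a,T1.a,T1.b)
[SC] allowed = {<0 0 0> <0 0 1> <0 1 0> <0 1 1> <0 2 1> <1 0 0> <1 0 1> <1 1 0> <1 1 1> <1 2 1>}
[TSO] allowed = {<0 0 0> <0 0 1> <0 1 0> <0 1 1> <0 2 1> <1 0 0> <1 0 1> <1 1 0> <1 1 1> <1 2 1>}
[PSO] allowed = {<0 0 0> <0 0 1> <0 1 0> <0 1 1> <0 2 0> <0 2 1> <1 0 0> <1 0 1> <1 1 0> <1 1 1> <1 2 0> <1 2 1>}
target <1 2 0> ∈ {PSO}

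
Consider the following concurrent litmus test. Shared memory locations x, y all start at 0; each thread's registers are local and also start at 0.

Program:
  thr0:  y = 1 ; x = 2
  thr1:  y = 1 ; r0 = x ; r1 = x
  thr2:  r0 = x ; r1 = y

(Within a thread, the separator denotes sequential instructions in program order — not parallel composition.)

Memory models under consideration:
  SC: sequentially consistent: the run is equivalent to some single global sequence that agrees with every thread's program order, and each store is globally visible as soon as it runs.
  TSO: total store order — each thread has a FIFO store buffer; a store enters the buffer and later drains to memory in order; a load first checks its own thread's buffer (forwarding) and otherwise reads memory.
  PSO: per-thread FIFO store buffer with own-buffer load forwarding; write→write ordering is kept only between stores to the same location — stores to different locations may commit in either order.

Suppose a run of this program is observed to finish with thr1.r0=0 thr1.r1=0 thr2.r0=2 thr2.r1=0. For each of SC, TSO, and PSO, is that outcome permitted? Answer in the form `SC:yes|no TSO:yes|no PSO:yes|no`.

SC:no TSO:no PSO:yes

outcome vector order: (thr1.r0,thr1.r1,thr2.r0,thr2.r1)
[SC] allowed = {<0 0 0 0> <0 0 0 1> <0 0 2 1> <0 2 0 0> <0 2 0 1> <0 2 2 1> <2 2 0 0> <2 2 0 1> <2 2 2 1>}
[TSO] allowed = {<0 0 0 0> <0 0 0 1> <0 0 2 1> <0 2 0 0> <0 2 0 1> <0 2 2 1> <2 2 0 0> <2 2 0 1> <2 2 2 1>}
[PSO] allowed = {<0 0 0 0> <0 0 0 1> <0 0 2 0> <0 0 2 1> <0 2 0 0> <0 2 0 1> <0 2 2 0> <0 2 2 1> <2 2 0 0> <2 2 0 1> <2 2 2 0> <2 2 2 1>}
target <0 0 2 0> ∈ {PSO}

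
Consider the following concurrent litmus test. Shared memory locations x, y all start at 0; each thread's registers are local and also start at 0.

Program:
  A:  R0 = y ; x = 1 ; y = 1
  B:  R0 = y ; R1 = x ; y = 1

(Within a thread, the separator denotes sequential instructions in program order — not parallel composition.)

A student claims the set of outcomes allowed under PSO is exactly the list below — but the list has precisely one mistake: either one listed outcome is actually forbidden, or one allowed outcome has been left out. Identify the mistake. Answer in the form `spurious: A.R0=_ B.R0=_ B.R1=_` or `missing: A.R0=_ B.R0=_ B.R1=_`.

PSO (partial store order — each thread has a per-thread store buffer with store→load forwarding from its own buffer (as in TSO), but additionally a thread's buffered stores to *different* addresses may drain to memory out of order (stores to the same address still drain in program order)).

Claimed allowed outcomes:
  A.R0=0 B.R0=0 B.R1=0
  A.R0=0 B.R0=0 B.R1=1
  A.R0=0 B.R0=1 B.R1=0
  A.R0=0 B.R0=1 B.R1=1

outcome vector order: (A.R0,B.R0,B.R1)
under PSO → (0,0,0); (0,0,1); (0,1,0); (0,1,1); (1,0,0)
PSO∖claimed = {(1,0,0)}

missing: A.R0=1 B.R0=0 B.R1=0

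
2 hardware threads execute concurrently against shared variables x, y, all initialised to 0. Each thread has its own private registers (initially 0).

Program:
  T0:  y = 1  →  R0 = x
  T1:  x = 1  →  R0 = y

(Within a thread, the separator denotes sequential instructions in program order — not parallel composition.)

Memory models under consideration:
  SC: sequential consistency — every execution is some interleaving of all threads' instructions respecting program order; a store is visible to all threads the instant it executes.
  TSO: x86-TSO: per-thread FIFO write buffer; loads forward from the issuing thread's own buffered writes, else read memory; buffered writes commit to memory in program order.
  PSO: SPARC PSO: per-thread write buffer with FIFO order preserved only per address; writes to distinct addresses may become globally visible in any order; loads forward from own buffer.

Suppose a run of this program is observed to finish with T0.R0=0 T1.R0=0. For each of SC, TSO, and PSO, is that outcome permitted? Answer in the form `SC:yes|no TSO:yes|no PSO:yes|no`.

outcome vector order: (T0.R0,T1.R0)
SC: 3 outcomes — {0/1 1/0 1/1}
TSO: 4 outcomes — {0/0 0/1 1/0 1/1}
PSO: 4 outcomes — {0/0 0/1 1/0 1/1}
target 0/0 ∈ {TSO,PSO}

SC:no TSO:yes PSO:yes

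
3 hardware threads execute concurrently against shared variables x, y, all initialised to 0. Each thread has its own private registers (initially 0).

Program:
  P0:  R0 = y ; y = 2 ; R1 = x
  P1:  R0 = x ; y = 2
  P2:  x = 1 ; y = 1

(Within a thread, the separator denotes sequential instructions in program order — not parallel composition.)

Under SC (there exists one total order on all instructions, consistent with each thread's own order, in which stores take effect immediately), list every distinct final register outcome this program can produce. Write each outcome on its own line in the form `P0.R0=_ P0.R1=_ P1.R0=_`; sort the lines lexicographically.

P0.R0=0 P0.R1=0 P1.R0=0
P0.R0=0 P0.R1=0 P1.R0=1
P0.R0=0 P0.R1=1 P1.R0=0
P0.R0=0 P0.R1=1 P1.R0=1
P0.R0=1 P0.R1=1 P1.R0=0
P0.R0=1 P0.R1=1 P1.R0=1
P0.R0=2 P0.R1=0 P1.R0=0
P0.R0=2 P0.R1=1 P1.R0=0
P0.R0=2 P0.R1=1 P1.R0=1

outcome vector order: (P0.R0,P0.R1,P1.R0)
|SC outcomes| = 9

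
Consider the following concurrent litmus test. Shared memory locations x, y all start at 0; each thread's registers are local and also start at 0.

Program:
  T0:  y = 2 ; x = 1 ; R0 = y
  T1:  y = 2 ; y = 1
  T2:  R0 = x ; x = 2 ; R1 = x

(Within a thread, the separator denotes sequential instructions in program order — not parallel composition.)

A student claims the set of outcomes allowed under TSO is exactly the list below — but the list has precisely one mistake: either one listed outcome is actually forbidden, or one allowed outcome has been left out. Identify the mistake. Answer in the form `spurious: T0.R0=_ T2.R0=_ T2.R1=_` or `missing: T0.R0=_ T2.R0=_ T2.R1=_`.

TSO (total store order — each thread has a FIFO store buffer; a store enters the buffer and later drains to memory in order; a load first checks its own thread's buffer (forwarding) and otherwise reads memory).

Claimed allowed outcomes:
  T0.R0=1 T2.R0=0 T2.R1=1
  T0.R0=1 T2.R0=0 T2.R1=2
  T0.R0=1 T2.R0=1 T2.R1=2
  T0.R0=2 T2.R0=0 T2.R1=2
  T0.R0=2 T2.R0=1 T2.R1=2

missing: T0.R0=2 T2.R0=0 T2.R1=1

outcome vector order: (T0.R0,T2.R0,T2.R1)
under TSO → (1,0,1); (1,0,2); (1,1,2); (2,0,1); (2,0,2); (2,1,2)
TSO∖claimed = {(2,0,1)}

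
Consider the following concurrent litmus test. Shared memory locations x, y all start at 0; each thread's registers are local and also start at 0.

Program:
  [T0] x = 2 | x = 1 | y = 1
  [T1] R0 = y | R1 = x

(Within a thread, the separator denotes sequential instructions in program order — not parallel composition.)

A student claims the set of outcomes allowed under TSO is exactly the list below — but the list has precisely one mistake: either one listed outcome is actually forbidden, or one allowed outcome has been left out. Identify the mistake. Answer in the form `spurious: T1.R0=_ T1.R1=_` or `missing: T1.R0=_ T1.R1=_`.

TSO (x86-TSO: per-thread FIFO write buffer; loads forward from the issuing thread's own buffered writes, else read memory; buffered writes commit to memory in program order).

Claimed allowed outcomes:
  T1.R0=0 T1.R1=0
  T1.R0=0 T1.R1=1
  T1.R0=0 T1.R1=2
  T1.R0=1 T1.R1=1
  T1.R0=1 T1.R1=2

outcome vector order: (T1.R0,T1.R1)
under TSO → 0/0 0/1 0/2 1/1
claimed∖TSO = {1/2}

spurious: T1.R0=1 T1.R1=2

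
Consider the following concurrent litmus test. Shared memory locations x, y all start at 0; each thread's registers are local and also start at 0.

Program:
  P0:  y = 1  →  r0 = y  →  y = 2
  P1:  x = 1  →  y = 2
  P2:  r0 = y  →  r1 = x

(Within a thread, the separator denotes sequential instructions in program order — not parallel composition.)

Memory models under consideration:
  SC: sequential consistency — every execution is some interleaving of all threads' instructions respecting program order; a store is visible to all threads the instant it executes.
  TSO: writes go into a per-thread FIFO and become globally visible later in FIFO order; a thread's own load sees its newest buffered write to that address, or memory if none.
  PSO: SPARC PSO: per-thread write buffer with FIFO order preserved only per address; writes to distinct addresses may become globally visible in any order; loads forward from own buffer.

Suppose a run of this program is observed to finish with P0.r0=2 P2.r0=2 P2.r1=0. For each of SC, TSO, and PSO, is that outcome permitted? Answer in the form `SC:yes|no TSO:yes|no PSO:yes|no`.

SC:no TSO:no PSO:yes

outcome vector order: (P0.r0,P2.r0,P2.r1)
under SC → 1/0/0; 1/0/1; 1/1/0; 1/1/1; 1/2/0; 1/2/1; 2/0/0; 2/0/1; 2/1/0; 2/1/1; 2/2/1
under TSO → 1/0/0; 1/0/1; 1/1/0; 1/1/1; 1/2/0; 1/2/1; 2/0/0; 2/0/1; 2/1/0; 2/1/1; 2/2/1
under PSO → 1/0/0; 1/0/1; 1/1/0; 1/1/1; 1/2/0; 1/2/1; 2/0/0; 2/0/1; 2/1/0; 2/1/1; 2/2/0; 2/2/1
target 2/2/0 ∈ {PSO}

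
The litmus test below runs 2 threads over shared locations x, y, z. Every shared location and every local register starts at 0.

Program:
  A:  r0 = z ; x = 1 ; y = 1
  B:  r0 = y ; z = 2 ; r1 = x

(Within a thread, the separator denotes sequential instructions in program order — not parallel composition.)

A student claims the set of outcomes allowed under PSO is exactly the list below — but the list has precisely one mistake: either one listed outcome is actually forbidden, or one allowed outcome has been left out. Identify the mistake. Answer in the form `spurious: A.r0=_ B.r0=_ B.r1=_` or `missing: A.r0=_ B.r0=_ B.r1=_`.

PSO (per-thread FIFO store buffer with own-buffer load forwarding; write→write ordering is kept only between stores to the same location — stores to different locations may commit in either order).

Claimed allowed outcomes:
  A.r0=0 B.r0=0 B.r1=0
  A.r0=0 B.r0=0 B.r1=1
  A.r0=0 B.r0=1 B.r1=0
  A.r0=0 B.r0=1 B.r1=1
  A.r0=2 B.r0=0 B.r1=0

outcome vector order: (A.r0,B.r0,B.r1)
PSO (6): <0 0 0>, <0 0 1>, <0 1 0>, <0 1 1>, <2 0 0>, <2 0 1>
PSO∖claimed = {<2 0 1>}

missing: A.r0=2 B.r0=0 B.r1=1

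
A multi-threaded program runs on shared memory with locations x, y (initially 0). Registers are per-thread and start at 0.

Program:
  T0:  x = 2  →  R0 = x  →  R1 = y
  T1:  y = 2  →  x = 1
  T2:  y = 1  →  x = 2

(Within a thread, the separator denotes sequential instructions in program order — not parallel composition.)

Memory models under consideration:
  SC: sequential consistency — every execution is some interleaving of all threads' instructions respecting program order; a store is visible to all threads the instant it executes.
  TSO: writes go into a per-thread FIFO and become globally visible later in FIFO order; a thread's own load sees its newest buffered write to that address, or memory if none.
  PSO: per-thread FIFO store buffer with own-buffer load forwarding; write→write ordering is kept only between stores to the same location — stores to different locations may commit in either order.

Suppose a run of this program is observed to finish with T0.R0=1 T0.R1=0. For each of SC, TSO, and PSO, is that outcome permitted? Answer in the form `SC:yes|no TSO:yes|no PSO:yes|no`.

SC:no TSO:no PSO:yes

outcome vector order: (T0.R0,T0.R1)
SC: 5 outcomes — {11 12 20 21 22}
TSO: 5 outcomes — {11 12 20 21 22}
PSO: 6 outcomes — {10 11 12 20 21 22}
target 10 ∈ {PSO}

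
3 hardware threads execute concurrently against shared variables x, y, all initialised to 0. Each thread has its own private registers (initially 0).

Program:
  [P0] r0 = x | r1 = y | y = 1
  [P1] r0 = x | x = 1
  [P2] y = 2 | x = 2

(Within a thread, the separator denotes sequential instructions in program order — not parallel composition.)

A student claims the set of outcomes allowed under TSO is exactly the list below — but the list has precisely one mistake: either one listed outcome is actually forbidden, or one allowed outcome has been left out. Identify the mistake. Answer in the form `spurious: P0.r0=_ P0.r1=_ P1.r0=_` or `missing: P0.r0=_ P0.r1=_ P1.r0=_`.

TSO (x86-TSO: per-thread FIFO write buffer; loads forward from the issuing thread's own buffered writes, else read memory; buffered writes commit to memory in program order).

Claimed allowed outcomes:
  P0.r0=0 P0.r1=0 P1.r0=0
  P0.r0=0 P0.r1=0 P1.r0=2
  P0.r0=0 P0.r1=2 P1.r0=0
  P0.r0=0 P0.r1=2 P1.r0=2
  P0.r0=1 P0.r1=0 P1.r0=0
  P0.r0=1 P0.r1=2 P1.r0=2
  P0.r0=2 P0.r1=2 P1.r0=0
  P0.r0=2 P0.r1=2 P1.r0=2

outcome vector order: (P0.r0,P0.r1,P1.r0)
TSO: 9 outcomes — {(0,0,0); (0,0,2); (0,2,0); (0,2,2); (1,0,0); (1,2,0); (1,2,2); (2,2,0); (2,2,2)}
TSO∖claimed = {(1,2,0)}

missing: P0.r0=1 P0.r1=2 P1.r0=0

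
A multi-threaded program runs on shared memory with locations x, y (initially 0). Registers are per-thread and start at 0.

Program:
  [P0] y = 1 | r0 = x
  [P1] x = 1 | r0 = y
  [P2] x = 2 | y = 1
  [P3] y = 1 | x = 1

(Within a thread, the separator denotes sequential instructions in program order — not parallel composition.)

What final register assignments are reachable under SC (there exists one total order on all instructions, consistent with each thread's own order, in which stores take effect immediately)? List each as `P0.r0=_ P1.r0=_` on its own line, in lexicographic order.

P0.r0=0 P1.r0=1
P0.r0=1 P1.r0=0
P0.r0=1 P1.r0=1
P0.r0=2 P1.r0=0
P0.r0=2 P1.r0=1

outcome vector order: (P0.r0,P1.r0)
|SC outcomes| = 5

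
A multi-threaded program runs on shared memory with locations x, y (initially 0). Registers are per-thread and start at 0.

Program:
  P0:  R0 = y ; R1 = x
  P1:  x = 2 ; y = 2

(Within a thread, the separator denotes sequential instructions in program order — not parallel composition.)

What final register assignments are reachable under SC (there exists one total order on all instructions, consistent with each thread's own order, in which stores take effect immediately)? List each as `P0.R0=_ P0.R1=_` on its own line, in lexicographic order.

outcome vector order: (P0.R0,P0.R1)
|SC outcomes| = 3

P0.R0=0 P0.R1=0
P0.R0=0 P0.R1=2
P0.R0=2 P0.R1=2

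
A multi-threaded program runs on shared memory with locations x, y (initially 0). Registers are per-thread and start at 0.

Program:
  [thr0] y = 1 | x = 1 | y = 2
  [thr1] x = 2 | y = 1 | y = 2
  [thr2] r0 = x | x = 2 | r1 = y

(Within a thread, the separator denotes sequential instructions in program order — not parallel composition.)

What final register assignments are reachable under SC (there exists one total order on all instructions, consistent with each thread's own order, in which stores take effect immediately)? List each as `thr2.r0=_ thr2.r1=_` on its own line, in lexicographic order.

thr2.r0=0 thr2.r1=0
thr2.r0=0 thr2.r1=1
thr2.r0=0 thr2.r1=2
thr2.r0=1 thr2.r1=1
thr2.r0=1 thr2.r1=2
thr2.r0=2 thr2.r1=0
thr2.r0=2 thr2.r1=1
thr2.r0=2 thr2.r1=2

outcome vector order: (thr2.r0,thr2.r1)
|SC outcomes| = 8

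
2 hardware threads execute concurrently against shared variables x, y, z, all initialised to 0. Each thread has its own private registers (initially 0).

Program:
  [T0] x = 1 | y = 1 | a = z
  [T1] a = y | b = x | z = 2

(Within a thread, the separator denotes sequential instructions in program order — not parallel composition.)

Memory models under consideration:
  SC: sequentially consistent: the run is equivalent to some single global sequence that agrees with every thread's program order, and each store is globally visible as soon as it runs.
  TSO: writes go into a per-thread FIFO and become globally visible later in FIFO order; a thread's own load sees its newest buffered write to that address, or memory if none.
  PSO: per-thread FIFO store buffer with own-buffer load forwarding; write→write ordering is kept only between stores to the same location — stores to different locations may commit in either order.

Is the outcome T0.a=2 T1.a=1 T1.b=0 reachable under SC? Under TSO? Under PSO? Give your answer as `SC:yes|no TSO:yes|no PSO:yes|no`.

outcome vector order: (T0.a,T1.a,T1.b)
SC: 6 outcomes — {(0,0,0) (0,0,1) (0,1,1) (2,0,0) (2,0,1) (2,1,1)}
TSO: 6 outcomes — {(0,0,0) (0,0,1) (0,1,1) (2,0,0) (2,0,1) (2,1,1)}
PSO: 8 outcomes — {(0,0,0) (0,0,1) (0,1,0) (0,1,1) (2,0,0) (2,0,1) (2,1,0) (2,1,1)}
target (2,1,0) ∈ {PSO}

SC:no TSO:no PSO:yes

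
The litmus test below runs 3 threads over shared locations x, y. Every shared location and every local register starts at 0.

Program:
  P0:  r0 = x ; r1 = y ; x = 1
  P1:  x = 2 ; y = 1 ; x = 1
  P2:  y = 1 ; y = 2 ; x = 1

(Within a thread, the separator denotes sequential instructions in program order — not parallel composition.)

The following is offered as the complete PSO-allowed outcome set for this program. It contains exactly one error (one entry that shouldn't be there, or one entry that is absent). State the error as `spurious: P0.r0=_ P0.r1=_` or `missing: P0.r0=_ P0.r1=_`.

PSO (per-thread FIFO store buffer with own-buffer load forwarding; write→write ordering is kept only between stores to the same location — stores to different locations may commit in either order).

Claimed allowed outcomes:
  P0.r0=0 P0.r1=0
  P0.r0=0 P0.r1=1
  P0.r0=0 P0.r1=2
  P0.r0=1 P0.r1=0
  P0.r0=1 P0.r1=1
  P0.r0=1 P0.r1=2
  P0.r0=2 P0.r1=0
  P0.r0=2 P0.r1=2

missing: P0.r0=2 P0.r1=1

outcome vector order: (P0.r0,P0.r1)
PSO: 9 outcomes — {(0,0); (0,1); (0,2); (1,0); (1,1); (1,2); (2,0); (2,1); (2,2)}
PSO∖claimed = {(2,1)}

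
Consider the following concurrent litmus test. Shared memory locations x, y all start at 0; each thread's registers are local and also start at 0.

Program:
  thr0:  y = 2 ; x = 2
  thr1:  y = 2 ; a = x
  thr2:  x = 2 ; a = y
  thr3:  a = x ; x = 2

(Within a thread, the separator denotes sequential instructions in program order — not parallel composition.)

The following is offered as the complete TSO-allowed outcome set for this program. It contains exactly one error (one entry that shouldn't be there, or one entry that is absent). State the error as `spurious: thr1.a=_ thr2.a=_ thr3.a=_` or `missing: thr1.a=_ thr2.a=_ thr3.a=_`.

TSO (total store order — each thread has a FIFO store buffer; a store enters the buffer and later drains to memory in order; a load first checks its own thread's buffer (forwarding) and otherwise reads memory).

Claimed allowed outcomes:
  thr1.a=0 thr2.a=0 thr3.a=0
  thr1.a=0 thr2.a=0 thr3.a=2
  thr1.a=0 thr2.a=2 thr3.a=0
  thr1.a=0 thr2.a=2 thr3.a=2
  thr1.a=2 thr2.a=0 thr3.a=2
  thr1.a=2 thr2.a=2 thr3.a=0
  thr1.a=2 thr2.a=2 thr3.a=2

outcome vector order: (thr1.a,thr2.a,thr3.a)
[TSO] allowed = {(0,0,0), (0,0,2), (0,2,0), (0,2,2), (2,0,0), (2,0,2), (2,2,0), (2,2,2)}
TSO∖claimed = {(2,0,0)}

missing: thr1.a=2 thr2.a=0 thr3.a=0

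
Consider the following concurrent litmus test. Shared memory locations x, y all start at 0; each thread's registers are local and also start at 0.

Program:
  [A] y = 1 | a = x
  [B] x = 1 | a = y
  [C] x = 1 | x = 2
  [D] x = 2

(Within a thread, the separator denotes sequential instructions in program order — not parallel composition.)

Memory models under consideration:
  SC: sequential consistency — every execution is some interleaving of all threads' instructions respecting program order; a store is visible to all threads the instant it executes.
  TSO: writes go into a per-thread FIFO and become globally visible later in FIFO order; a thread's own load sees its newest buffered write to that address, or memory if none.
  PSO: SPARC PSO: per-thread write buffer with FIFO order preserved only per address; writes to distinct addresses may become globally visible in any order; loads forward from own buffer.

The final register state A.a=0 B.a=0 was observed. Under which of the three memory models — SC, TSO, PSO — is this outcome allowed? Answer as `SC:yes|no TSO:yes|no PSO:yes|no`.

SC:no TSO:yes PSO:yes

outcome vector order: (A.a,B.a)
SC (5): <0 1>; <1 0>; <1 1>; <2 0>; <2 1>
TSO (6): <0 0>; <0 1>; <1 0>; <1 1>; <2 0>; <2 1>
PSO (6): <0 0>; <0 1>; <1 0>; <1 1>; <2 0>; <2 1>
target <0 0> ∈ {TSO,PSO}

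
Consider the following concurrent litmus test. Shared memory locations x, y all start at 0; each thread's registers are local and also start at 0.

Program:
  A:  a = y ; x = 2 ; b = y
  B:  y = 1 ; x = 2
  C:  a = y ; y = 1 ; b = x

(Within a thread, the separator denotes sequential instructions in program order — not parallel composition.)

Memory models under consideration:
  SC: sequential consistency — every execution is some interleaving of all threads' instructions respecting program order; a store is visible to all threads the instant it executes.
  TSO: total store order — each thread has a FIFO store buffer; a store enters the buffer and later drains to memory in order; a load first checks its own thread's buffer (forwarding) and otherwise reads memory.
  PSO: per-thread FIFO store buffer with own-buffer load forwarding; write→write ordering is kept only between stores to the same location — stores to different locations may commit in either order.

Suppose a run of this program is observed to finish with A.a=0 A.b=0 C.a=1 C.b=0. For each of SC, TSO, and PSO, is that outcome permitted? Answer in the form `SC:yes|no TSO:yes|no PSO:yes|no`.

outcome vector order: (A.a,A.b,C.a,C.b)
SC: 10 outcomes — {0/0/0/2, 0/0/1/2, 0/1/0/0, 0/1/0/2, 0/1/1/0, 0/1/1/2, 1/1/0/0, 1/1/0/2, 1/1/1/0, 1/1/1/2}
TSO: 12 outcomes — {0/0/0/0, 0/0/0/2, 0/0/1/0, 0/0/1/2, 0/1/0/0, 0/1/0/2, 0/1/1/0, 0/1/1/2, 1/1/0/0, 1/1/0/2, 1/1/1/0, 1/1/1/2}
PSO: 12 outcomes — {0/0/0/0, 0/0/0/2, 0/0/1/0, 0/0/1/2, 0/1/0/0, 0/1/0/2, 0/1/1/0, 0/1/1/2, 1/1/0/0, 1/1/0/2, 1/1/1/0, 1/1/1/2}
target 0/0/1/0 ∈ {TSO,PSO}

SC:no TSO:yes PSO:yes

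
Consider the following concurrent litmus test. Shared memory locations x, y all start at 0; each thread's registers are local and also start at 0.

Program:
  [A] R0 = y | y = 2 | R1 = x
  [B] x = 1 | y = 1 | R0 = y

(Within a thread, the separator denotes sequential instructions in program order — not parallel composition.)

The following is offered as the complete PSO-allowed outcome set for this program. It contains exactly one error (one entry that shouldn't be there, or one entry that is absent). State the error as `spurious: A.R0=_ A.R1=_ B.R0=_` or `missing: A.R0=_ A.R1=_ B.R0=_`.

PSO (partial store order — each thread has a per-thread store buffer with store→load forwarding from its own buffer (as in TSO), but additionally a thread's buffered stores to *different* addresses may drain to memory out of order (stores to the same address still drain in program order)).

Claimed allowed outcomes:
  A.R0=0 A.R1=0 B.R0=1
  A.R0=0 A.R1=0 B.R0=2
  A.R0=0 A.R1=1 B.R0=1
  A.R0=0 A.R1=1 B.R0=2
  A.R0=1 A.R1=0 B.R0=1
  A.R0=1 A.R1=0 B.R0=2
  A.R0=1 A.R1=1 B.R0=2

outcome vector order: (A.R0,A.R1,B.R0)
under PSO → <0 0 1>; <0 0 2>; <0 1 1>; <0 1 2>; <1 0 1>; <1 0 2>; <1 1 1>; <1 1 2>
PSO∖claimed = {<1 1 1>}

missing: A.R0=1 A.R1=1 B.R0=1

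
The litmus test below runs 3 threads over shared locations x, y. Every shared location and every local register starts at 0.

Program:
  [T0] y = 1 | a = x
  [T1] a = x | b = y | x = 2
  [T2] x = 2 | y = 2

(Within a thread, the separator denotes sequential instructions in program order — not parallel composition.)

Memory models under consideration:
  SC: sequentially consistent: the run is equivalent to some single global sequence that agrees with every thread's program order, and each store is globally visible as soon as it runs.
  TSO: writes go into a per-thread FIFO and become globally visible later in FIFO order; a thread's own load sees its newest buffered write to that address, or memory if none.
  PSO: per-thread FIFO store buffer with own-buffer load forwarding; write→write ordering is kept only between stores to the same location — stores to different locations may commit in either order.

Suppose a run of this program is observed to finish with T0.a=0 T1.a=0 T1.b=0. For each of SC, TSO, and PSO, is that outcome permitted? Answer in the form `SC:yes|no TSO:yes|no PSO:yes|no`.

outcome vector order: (T0.a,T1.a,T1.b)
[SC] allowed = {000; 001; 002; 021; 022; 200; 201; 202; 220; 221; 222}
[TSO] allowed = {000; 001; 002; 020; 021; 022; 200; 201; 202; 220; 221; 222}
[PSO] allowed = {000; 001; 002; 020; 021; 022; 200; 201; 202; 220; 221; 222}
target 000 ∈ {SC,TSO,PSO}

SC:yes TSO:yes PSO:yes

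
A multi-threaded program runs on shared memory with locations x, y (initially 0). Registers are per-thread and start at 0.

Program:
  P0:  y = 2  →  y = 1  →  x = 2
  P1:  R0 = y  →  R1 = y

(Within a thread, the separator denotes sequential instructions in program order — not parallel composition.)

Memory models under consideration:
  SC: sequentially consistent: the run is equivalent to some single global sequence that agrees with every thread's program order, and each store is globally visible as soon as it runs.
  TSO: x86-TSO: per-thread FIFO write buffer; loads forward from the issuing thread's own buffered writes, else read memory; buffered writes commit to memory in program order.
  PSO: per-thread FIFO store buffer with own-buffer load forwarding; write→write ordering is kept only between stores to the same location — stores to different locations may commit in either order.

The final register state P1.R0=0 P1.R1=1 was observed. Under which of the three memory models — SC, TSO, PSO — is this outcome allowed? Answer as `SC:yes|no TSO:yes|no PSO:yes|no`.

outcome vector order: (P1.R0,P1.R1)
SC (6): (0,0); (0,1); (0,2); (1,1); (2,1); (2,2)
TSO (6): (0,0); (0,1); (0,2); (1,1); (2,1); (2,2)
PSO (6): (0,0); (0,1); (0,2); (1,1); (2,1); (2,2)
target (0,1) ∈ {SC,TSO,PSO}

SC:yes TSO:yes PSO:yes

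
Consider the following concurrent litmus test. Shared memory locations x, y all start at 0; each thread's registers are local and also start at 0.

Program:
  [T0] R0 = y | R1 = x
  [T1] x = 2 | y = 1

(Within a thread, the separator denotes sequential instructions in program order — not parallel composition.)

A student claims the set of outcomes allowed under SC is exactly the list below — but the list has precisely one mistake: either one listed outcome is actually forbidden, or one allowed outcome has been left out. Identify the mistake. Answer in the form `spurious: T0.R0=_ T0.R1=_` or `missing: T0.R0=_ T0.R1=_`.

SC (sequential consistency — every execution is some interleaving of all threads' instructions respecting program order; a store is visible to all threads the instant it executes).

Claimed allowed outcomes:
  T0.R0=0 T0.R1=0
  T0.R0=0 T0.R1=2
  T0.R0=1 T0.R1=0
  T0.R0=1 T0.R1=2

spurious: T0.R0=1 T0.R1=0

outcome vector order: (T0.R0,T0.R1)
SC: 3 outcomes — {00, 02, 12}
claimed∖SC = {10}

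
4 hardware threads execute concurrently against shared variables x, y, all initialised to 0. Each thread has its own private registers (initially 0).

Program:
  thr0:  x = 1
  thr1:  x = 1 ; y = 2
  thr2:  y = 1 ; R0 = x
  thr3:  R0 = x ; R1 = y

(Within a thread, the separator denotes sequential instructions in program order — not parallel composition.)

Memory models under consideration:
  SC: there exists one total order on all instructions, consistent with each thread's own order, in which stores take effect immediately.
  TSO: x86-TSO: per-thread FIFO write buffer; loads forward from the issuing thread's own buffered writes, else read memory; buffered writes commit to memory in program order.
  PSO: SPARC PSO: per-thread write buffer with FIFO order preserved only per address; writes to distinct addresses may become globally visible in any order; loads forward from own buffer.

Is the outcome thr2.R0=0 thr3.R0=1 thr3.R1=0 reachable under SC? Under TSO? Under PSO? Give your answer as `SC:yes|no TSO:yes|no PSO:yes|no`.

outcome vector order: (thr2.R0,thr3.R0,thr3.R1)
[SC] allowed = {<0 0 0> <0 0 1> <0 0 2> <0 1 1> <0 1 2> <1 0 0> <1 0 1> <1 0 2> <1 1 0> <1 1 1> <1 1 2>}
[TSO] allowed = {<0 0 0> <0 0 1> <0 0 2> <0 1 0> <0 1 1> <0 1 2> <1 0 0> <1 0 1> <1 0 2> <1 1 0> <1 1 1> <1 1 2>}
[PSO] allowed = {<0 0 0> <0 0 1> <0 0 2> <0 1 0> <0 1 1> <0 1 2> <1 0 0> <1 0 1> <1 0 2> <1 1 0> <1 1 1> <1 1 2>}
target <0 1 0> ∈ {TSO,PSO}

SC:no TSO:yes PSO:yes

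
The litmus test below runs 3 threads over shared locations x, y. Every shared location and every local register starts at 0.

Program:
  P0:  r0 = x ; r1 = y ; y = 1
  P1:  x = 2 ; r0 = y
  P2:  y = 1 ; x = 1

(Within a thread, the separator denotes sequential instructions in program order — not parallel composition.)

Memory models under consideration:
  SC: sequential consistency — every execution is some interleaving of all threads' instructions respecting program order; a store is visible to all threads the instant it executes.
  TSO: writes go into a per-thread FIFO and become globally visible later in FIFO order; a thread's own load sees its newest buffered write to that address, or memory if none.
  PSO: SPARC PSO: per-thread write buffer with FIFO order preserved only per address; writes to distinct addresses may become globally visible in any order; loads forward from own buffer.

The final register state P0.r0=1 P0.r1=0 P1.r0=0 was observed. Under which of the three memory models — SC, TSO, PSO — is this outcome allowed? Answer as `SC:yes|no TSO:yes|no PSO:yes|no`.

outcome vector order: (P0.r0,P0.r1,P1.r0)
SC: 10 outcomes — {<0 0 0>; <0 0 1>; <0 1 0>; <0 1 1>; <1 1 0>; <1 1 1>; <2 0 0>; <2 0 1>; <2 1 0>; <2 1 1>}
TSO: 10 outcomes — {<0 0 0>; <0 0 1>; <0 1 0>; <0 1 1>; <1 1 0>; <1 1 1>; <2 0 0>; <2 0 1>; <2 1 0>; <2 1 1>}
PSO: 12 outcomes — {<0 0 0>; <0 0 1>; <0 1 0>; <0 1 1>; <1 0 0>; <1 0 1>; <1 1 0>; <1 1 1>; <2 0 0>; <2 0 1>; <2 1 0>; <2 1 1>}
target <1 0 0> ∈ {PSO}

SC:no TSO:no PSO:yes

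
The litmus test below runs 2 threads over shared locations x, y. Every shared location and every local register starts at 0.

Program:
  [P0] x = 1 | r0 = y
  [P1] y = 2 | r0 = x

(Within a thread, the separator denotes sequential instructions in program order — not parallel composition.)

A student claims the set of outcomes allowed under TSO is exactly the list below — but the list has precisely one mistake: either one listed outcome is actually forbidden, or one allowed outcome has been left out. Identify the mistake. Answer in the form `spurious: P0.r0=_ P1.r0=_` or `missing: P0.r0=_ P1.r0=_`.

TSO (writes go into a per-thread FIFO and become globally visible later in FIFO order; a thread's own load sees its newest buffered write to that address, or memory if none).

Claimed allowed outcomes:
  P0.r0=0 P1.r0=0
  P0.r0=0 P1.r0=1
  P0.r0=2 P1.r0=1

missing: P0.r0=2 P1.r0=0

outcome vector order: (P0.r0,P1.r0)
TSO: 4 outcomes — {00 01 20 21}
TSO∖claimed = {20}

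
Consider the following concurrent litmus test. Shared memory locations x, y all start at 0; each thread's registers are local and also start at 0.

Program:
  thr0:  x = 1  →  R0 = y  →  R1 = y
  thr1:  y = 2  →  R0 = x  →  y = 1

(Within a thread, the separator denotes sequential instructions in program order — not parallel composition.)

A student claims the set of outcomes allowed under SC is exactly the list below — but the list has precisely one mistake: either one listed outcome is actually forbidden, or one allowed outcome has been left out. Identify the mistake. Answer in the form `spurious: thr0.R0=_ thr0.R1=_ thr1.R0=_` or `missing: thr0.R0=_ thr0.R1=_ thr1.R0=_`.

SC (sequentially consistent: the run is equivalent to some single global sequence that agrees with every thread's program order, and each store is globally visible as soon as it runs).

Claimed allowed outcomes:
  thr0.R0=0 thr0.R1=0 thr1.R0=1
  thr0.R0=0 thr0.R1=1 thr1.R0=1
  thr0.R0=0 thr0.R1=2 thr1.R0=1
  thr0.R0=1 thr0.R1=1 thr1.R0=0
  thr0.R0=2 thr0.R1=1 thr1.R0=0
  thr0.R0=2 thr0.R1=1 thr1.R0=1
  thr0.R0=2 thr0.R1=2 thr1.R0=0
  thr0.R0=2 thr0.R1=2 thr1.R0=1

missing: thr0.R0=1 thr0.R1=1 thr1.R0=1

outcome vector order: (thr0.R0,thr0.R1,thr1.R0)
SC: 9 outcomes — {0/0/1, 0/1/1, 0/2/1, 1/1/0, 1/1/1, 2/1/0, 2/1/1, 2/2/0, 2/2/1}
SC∖claimed = {1/1/1}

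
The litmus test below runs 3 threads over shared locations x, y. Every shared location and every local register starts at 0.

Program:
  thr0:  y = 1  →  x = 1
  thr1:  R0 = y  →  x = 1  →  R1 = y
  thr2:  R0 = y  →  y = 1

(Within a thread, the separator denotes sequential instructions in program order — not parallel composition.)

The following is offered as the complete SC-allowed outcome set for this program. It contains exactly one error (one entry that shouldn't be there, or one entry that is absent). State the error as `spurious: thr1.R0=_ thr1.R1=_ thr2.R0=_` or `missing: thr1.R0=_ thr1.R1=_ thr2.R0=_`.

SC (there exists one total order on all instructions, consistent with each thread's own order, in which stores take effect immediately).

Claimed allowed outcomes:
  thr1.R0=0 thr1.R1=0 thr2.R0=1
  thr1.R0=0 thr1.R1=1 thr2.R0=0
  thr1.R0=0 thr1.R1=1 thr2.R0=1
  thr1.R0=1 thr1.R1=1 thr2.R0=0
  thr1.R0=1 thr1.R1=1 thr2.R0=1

outcome vector order: (thr1.R0,thr1.R1,thr2.R0)
SC: 6 outcomes — {0/0/0, 0/0/1, 0/1/0, 0/1/1, 1/1/0, 1/1/1}
SC∖claimed = {0/0/0}

missing: thr1.R0=0 thr1.R1=0 thr2.R0=0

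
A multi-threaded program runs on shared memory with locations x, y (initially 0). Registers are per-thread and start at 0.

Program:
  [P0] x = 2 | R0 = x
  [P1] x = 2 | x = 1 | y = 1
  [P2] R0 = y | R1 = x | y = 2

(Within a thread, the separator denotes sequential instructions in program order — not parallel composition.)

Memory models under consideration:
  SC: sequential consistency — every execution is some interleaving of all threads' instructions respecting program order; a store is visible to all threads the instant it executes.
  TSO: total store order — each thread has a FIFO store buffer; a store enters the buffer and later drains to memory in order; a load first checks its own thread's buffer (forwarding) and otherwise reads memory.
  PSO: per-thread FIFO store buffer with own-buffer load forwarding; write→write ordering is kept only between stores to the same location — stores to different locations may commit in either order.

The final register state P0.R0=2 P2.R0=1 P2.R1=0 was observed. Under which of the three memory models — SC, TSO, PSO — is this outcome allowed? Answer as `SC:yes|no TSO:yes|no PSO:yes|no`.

SC:no TSO:no PSO:yes

outcome vector order: (P0.R0,P2.R0,P2.R1)
SC (9): 100; 101; 102; 111; 200; 201; 202; 211; 212
TSO (9): 100; 101; 102; 111; 200; 201; 202; 211; 212
PSO (12): 100; 101; 102; 110; 111; 112; 200; 201; 202; 210; 211; 212
target 210 ∈ {PSO}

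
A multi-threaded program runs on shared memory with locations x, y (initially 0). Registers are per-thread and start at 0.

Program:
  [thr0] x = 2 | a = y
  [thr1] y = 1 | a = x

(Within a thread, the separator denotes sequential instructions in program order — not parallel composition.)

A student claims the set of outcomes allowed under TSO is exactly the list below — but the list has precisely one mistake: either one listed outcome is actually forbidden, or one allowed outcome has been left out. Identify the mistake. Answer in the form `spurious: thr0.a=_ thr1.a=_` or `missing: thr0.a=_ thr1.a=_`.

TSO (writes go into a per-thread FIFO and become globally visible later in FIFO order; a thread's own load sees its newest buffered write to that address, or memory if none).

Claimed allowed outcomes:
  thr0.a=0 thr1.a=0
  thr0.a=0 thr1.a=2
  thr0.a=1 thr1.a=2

outcome vector order: (thr0.a,thr1.a)
TSO (4): <0 0> <0 2> <1 0> <1 2>
TSO∖claimed = {<1 0>}

missing: thr0.a=1 thr1.a=0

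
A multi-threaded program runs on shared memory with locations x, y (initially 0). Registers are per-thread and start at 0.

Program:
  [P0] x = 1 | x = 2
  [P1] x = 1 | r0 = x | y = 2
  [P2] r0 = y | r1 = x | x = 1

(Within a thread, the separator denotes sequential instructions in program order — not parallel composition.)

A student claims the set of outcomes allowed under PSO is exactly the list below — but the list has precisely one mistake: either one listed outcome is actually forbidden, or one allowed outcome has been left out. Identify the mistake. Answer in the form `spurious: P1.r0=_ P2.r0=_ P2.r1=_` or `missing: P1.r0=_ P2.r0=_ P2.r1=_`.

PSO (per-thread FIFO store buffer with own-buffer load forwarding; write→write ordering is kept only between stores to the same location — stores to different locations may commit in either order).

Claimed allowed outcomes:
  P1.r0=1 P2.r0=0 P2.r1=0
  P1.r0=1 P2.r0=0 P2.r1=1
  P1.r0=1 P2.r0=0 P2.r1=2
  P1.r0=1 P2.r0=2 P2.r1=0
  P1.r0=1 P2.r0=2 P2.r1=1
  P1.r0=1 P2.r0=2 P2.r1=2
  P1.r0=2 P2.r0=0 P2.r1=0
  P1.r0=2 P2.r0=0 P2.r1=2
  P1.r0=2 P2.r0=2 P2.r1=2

outcome vector order: (P1.r0,P2.r0,P2.r1)
under PSO → 1/0/0 1/0/1 1/0/2 1/2/0 1/2/1 1/2/2 2/0/0 2/0/1 2/0/2 2/2/2
PSO∖claimed = {2/0/1}

missing: P1.r0=2 P2.r0=0 P2.r1=1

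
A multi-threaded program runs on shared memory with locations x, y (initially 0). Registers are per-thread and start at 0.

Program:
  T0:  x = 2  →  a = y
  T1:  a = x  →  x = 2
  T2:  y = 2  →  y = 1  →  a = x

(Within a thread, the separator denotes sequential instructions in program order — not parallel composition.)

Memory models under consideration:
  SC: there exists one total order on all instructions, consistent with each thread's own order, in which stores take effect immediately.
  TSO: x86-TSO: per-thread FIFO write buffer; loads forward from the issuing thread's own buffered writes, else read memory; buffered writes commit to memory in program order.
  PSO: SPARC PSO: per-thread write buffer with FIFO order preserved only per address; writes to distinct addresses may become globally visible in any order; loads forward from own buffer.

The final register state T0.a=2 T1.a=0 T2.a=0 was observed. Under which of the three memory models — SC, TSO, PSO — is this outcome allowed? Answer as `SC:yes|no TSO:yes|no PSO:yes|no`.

SC:no TSO:yes PSO:yes

outcome vector order: (T0.a,T1.a,T2.a)
[SC] allowed = {(0,0,2); (0,2,2); (1,0,0); (1,0,2); (1,2,0); (1,2,2); (2,0,2); (2,2,2)}
[TSO] allowed = {(0,0,0); (0,0,2); (0,2,0); (0,2,2); (1,0,0); (1,0,2); (1,2,0); (1,2,2); (2,0,0); (2,0,2); (2,2,0); (2,2,2)}
[PSO] allowed = {(0,0,0); (0,0,2); (0,2,0); (0,2,2); (1,0,0); (1,0,2); (1,2,0); (1,2,2); (2,0,0); (2,0,2); (2,2,0); (2,2,2)}
target (2,0,0) ∈ {TSO,PSO}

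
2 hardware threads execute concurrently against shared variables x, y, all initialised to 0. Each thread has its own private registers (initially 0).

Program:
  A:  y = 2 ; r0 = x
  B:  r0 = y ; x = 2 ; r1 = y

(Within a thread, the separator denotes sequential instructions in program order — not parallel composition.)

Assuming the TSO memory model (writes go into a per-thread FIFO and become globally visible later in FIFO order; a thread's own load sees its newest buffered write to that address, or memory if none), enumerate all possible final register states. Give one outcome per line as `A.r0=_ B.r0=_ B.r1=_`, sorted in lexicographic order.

outcome vector order: (A.r0,B.r0,B.r1)
|TSO outcomes| = 6

A.r0=0 B.r0=0 B.r1=0
A.r0=0 B.r0=0 B.r1=2
A.r0=0 B.r0=2 B.r1=2
A.r0=2 B.r0=0 B.r1=0
A.r0=2 B.r0=0 B.r1=2
A.r0=2 B.r0=2 B.r1=2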